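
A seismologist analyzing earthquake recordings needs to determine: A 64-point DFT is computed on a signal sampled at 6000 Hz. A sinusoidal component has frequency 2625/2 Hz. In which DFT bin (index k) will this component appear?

DFT frequency resolution = f_s/N = 6000/64 = 375/4 Hz
Bin index k = f_signal / resolution = 2625/2 / 375/4 = 14
The signal frequency 2625/2 Hz falls in DFT bin k = 14.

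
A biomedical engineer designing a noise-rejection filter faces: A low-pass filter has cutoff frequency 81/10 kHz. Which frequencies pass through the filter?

A low-pass filter passes all frequencies below the cutoff frequency 81/10 kHz and attenuates higher frequencies.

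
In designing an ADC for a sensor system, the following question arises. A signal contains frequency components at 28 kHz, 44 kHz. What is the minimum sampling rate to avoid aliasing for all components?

The highest frequency component is f_max = 44 kHz.
Nyquist rate = 2 * f_max = 2 * 44 kHz = 88 kHz.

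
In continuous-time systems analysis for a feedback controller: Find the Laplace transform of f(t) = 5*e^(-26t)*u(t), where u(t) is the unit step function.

Standard Laplace transform pair:
e^(-at)*u(t) <-> 1/(s+a)
With a = 26: L{5*e^(-26t)*u(t)} = 5/(s+26), ROC: Re(s) > -26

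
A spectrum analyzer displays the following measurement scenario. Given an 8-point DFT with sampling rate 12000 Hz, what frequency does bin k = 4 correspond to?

The frequency of DFT bin k is: f_k = k * f_s / N
f_4 = 4 * 12000 / 8 = 6000 Hz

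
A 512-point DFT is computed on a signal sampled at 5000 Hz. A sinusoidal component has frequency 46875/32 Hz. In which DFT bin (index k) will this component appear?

DFT frequency resolution = f_s/N = 5000/512 = 625/64 Hz
Bin index k = f_signal / resolution = 46875/32 / 625/64 = 150
The signal frequency 46875/32 Hz falls in DFT bin k = 150.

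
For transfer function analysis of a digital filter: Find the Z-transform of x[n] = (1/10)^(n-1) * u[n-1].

Time-shifting property: if X(z) = Z{x[n]}, then Z{x[n-d]} = z^(-d) * X(z)
X(z) = z/(z - 1/10) for x[n] = (1/10)^n * u[n]
Z{x[n-1]} = z^(-1) * z/(z - 1/10) = 1/(z - 1/10)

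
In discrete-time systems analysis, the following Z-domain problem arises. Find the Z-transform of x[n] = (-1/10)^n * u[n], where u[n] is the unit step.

The Z-transform of a^n * u[n] is z/(z-a) for |z| > |a|.
Here a = -1/10, so X(z) = z/(z - (-1/10)) = 10z/(10z + 1)
ROC: |z| > 1/10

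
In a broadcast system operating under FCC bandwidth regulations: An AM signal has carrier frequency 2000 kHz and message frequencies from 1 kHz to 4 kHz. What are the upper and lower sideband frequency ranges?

Upper sideband (USB) = fc + [fm_low, fm_high] = 2000 + [1, 4] = [2001, 2004] kHz
Lower sideband (LSB) = fc - [fm_high, fm_low] = 2000 - [4, 1] = [1996, 1999] kHz
Total occupied spectrum: 1996 kHz to 2004 kHz (plus carrier at 2000 kHz)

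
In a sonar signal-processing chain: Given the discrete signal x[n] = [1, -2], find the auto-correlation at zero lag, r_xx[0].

The auto-correlation at zero lag r_xx[0] equals the signal energy.
r_xx[0] = sum of x[n]^2 = 1^2 + (-2)^2
= 1 + 4 = 5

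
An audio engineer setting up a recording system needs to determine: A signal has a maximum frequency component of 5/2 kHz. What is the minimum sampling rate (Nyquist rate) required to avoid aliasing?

By the Nyquist-Shannon sampling theorem,
the minimum sampling rate (Nyquist rate) must be at least 2 * f_max.
Nyquist rate = 2 * 5/2 kHz = 5 kHz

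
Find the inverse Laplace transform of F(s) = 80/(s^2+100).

Standard pair: w/(s^2+w^2) <-> sin(wt)*u(t)
Recognize w^2 = 100, so w = 10; numerator 80 = 8*10.
f(t) = 8*sin(10t)*u(t)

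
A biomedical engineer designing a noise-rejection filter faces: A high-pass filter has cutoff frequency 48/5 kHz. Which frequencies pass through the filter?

A high-pass filter passes all frequencies above the cutoff frequency 48/5 kHz and attenuates lower frequencies.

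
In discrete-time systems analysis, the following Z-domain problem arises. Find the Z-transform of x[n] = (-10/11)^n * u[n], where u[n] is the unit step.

The Z-transform of a^n * u[n] is z/(z-a) for |z| > |a|.
Here a = -10/11, so X(z) = z/(z - (-10/11)) = 11z/(11z + 10)
ROC: |z| > 10/11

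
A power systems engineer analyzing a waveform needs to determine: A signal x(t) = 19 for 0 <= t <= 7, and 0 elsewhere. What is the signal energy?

Energy = integral of |x(t)|^2 dt over the signal duration
= 19^2 * 7 = 361 * 7 = 2527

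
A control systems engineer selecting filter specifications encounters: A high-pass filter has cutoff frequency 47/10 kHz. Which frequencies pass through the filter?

A high-pass filter passes all frequencies above the cutoff frequency 47/10 kHz and attenuates lower frequencies.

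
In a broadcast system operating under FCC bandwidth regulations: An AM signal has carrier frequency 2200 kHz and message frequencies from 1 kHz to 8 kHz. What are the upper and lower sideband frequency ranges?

Upper sideband (USB) = fc + [fm_low, fm_high] = 2200 + [1, 8] = [2201, 2208] kHz
Lower sideband (LSB) = fc - [fm_high, fm_low] = 2200 - [8, 1] = [2192, 2199] kHz
Total occupied spectrum: 2192 kHz to 2208 kHz (plus carrier at 2200 kHz)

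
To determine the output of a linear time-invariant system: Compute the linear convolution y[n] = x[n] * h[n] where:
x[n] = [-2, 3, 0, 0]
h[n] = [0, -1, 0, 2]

y[n] = sum_k x[k]*h[n-k]. Output length = len(x) + len(h) - 1 = 4 + 4 - 1 = 7.
y[0] = -2*0 = 0
y[1] = 3*0 + -2*-1 = 2
y[2] = 0*0 + 3*-1 + -2*0 = -3
y[3] = 0*0 + 0*-1 + 3*0 + -2*2 = -4
y[4] = 0*-1 + 0*0 + 3*2 = 6
y[5] = 0*0 + 0*2 = 0
y[6] = 0*2 = 0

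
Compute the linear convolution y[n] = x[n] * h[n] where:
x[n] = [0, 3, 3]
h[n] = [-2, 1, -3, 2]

y[n] = sum_k x[k]*h[n-k]. Output length = len(x) + len(h) - 1 = 3 + 4 - 1 = 6.
y[0] = 0*-2 = 0
y[1] = 3*-2 + 0*1 = -6
y[2] = 3*-2 + 3*1 + 0*-3 = -3
y[3] = 3*1 + 3*-3 + 0*2 = -6
y[4] = 3*-3 + 3*2 = -3
y[5] = 3*2 = 6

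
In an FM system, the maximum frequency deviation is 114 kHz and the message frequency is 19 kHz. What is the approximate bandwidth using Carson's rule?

Carson's rule: BW = 2*(delta_f + f_m)
= 2*(114 + 19) kHz = 266 kHz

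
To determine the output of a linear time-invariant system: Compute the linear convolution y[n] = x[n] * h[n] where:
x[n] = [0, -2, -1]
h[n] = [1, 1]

y[n] = sum_k x[k]*h[n-k]. Output length = len(x) + len(h) - 1 = 3 + 2 - 1 = 4.
y[0] = 0*1 = 0
y[1] = -2*1 + 0*1 = -2
y[2] = -1*1 + -2*1 = -3
y[3] = -1*1 = -1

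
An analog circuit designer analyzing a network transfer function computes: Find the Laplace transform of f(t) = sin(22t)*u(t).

Standard pair: sin(wt)*u(t) <-> w/(s^2+w^2)
With w = 22: L{sin(22t)*u(t)} = 22/(s^2+484)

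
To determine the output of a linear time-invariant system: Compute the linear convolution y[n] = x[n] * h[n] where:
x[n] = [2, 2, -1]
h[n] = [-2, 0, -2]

y[n] = sum_k x[k]*h[n-k]. Output length = len(x) + len(h) - 1 = 3 + 3 - 1 = 5.
y[0] = 2*-2 = -4
y[1] = 2*-2 + 2*0 = -4
y[2] = -1*-2 + 2*0 + 2*-2 = -2
y[3] = -1*0 + 2*-2 = -4
y[4] = -1*-2 = 2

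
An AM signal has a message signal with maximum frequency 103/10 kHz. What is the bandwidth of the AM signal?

In AM (double-sideband), the bandwidth is twice the message frequency.
BW = 2 * f_m = 2 * 103/10 kHz = 103/5 kHz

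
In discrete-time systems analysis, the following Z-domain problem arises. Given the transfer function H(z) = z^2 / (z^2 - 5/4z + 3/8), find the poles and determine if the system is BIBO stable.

Poles are roots of the denominator: z^2 - 5/4z + 3/8 = 0.
Quadratic formula: z = [-(-5/4) +/- sqrt((-5/4)^2 - 4*(3/8))] / 2
Discriminant = 25/16 - 3/2 = 1/16; sqrt = 1/4.
z = (5/4 +/- 1/4) / 2 => z = 3/4 or z = 1/2.
|p1| = 1/2, |p2| = 3/4.
For BIBO stability, all poles must lie inside the unit circle (|p| < 1).
System is STABLE since both |p| < 1.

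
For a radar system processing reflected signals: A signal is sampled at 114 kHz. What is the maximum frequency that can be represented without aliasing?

The maximum frequency that can be represented without aliasing
is the Nyquist frequency: f_max = f_s / 2 = 114 kHz / 2 = 57 kHz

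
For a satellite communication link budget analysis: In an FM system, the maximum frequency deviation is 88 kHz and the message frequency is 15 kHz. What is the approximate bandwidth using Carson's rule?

Carson's rule: BW = 2*(delta_f + f_m)
= 2*(88 + 15) kHz = 206 kHz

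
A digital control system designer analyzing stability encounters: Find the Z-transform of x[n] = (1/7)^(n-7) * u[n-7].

Time-shifting property: if X(z) = Z{x[n]}, then Z{x[n-d]} = z^(-d) * X(z)
X(z) = z/(z - 1/7) for x[n] = (1/7)^n * u[n]
Z{x[n-7]} = z^(-7) * z/(z - 1/7) = z^(-6)/(z - 1/7)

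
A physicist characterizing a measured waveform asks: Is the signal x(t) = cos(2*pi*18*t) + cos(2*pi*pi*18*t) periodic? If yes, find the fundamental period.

f1 = 18 Hz, f2 = 18*pi Hz
Ratio f2/f1 = pi, which is irrational.
Since the frequency ratio is irrational, no common period exists.
The signal is not periodic.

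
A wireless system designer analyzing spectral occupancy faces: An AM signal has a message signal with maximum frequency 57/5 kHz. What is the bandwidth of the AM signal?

In AM (double-sideband), the bandwidth is twice the message frequency.
BW = 2 * f_m = 2 * 57/5 kHz = 114/5 kHz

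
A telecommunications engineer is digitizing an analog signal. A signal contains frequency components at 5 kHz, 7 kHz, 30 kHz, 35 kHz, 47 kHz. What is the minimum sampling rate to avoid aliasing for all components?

The highest frequency component is f_max = 47 kHz.
Nyquist rate = 2 * f_max = 2 * 47 kHz = 94 kHz.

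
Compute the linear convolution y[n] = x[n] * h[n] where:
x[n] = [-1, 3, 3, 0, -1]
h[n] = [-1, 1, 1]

y[n] = sum_k x[k]*h[n-k]. Output length = len(x) + len(h) - 1 = 5 + 3 - 1 = 7.
y[0] = -1*-1 = 1
y[1] = 3*-1 + -1*1 = -4
y[2] = 3*-1 + 3*1 + -1*1 = -1
y[3] = 0*-1 + 3*1 + 3*1 = 6
y[4] = -1*-1 + 0*1 + 3*1 = 4
y[5] = -1*1 + 0*1 = -1
y[6] = -1*1 = -1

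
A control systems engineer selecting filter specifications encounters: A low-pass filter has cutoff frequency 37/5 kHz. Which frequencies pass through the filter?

A low-pass filter passes all frequencies below the cutoff frequency 37/5 kHz and attenuates higher frequencies.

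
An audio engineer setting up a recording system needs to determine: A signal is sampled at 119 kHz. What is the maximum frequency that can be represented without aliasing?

The maximum frequency that can be represented without aliasing
is the Nyquist frequency: f_max = f_s / 2 = 119 kHz / 2 = 119/2 kHz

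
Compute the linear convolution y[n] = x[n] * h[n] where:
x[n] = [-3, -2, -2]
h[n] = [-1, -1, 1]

y[n] = sum_k x[k]*h[n-k]. Output length = len(x) + len(h) - 1 = 3 + 3 - 1 = 5.
y[0] = -3*-1 = 3
y[1] = -2*-1 + -3*-1 = 5
y[2] = -2*-1 + -2*-1 + -3*1 = 1
y[3] = -2*-1 + -2*1 = 0
y[4] = -2*1 = -2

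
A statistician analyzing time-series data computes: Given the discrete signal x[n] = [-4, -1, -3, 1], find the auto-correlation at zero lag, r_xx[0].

The auto-correlation at zero lag r_xx[0] equals the signal energy.
r_xx[0] = sum of x[n]^2 = (-4)^2 + (-1)^2 + (-3)^2 + 1^2
= 16 + 1 + 9 + 1 = 27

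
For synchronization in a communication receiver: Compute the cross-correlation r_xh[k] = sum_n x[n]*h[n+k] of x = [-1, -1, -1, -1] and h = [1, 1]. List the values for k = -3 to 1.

Both sequences indexed from 0 and zero outside their support.
Lags with overlap: k = -3 to 1.
  r_xh[-3] = x[3]*h[0] = -1
  r_xh[-2] = x[2]*h[0] + x[3]*h[1] = -2
  r_xh[-1] = x[1]*h[0] + x[2]*h[1] = -2
  r_xh[0] = x[0]*h[0] + x[1]*h[1] = -2
  r_xh[1] = x[0]*h[1] = -1
r_xh = [-1, -2, -2, -2, -1] (for k = -3, ..., 1)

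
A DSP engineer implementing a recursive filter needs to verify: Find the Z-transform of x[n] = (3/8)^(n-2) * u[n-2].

Time-shifting property: if X(z) = Z{x[n]}, then Z{x[n-d]} = z^(-d) * X(z)
X(z) = z/(z - 3/8) for x[n] = (3/8)^n * u[n]
Z{x[n-2]} = z^(-2) * z/(z - 3/8) = z^(-1)/(z - 3/8)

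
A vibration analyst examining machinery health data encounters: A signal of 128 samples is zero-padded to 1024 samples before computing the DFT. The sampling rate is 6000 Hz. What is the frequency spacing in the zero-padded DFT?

Original DFT: N = 128, resolution = f_s/N = 6000/128 = 375/8 Hz
Zero-padded DFT: N = 1024, resolution = f_s/N = 6000/1024 = 375/64 Hz
Zero-padding interpolates the spectrum (finer frequency grid)
but does NOT improve the true spectral resolution (ability to resolve close frequencies).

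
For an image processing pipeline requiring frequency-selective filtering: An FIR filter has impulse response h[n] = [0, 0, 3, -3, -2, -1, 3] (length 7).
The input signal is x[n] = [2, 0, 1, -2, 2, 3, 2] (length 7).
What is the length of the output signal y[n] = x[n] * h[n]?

For linear convolution, the output length is:
len(y) = len(x) + len(h) - 1 = 7 + 7 - 1 = 13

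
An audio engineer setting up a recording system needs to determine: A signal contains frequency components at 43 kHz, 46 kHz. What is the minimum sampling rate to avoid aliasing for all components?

The highest frequency component is f_max = 46 kHz.
Nyquist rate = 2 * f_max = 2 * 46 kHz = 92 kHz.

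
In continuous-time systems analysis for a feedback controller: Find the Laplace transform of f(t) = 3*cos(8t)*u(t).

Standard pair: cos(wt)*u(t) <-> s/(s^2+w^2)
With w = 8: L{3*cos(8t)*u(t)} = 3s/(s^2+64)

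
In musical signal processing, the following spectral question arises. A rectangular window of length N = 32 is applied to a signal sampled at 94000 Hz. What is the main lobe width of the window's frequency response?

For a rectangular window of length N,
the main lobe width in frequency is 2*f_s/N.
= 2*94000/32 = 5875 Hz
This determines the minimum frequency separation for resolving two sinusoids.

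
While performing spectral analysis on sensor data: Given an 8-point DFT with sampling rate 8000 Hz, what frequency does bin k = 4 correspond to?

The frequency of DFT bin k is: f_k = k * f_s / N
f_4 = 4 * 8000 / 8 = 4000 Hz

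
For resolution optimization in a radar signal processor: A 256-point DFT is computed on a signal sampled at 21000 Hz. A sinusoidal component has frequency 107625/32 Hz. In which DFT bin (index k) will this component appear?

DFT frequency resolution = f_s/N = 21000/256 = 2625/32 Hz
Bin index k = f_signal / resolution = 107625/32 / 2625/32 = 41
The signal frequency 107625/32 Hz falls in DFT bin k = 41.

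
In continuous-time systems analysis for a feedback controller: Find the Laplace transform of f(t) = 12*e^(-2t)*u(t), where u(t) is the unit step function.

Standard Laplace transform pair:
e^(-at)*u(t) <-> 1/(s+a)
With a = 2: L{12*e^(-2t)*u(t)} = 12/(s+2), ROC: Re(s) > -2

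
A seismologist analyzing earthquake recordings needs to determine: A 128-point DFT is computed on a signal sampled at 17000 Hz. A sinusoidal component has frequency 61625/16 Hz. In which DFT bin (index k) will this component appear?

DFT frequency resolution = f_s/N = 17000/128 = 2125/16 Hz
Bin index k = f_signal / resolution = 61625/16 / 2125/16 = 29
The signal frequency 61625/16 Hz falls in DFT bin k = 29.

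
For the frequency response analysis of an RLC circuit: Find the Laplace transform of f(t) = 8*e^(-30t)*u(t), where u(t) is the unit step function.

Standard Laplace transform pair:
e^(-at)*u(t) <-> 1/(s+a)
With a = 30: L{8*e^(-30t)*u(t)} = 8/(s+30), ROC: Re(s) > -30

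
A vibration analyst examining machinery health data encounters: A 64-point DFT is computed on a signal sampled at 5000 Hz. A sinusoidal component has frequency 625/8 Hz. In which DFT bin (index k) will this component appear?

DFT frequency resolution = f_s/N = 5000/64 = 625/8 Hz
Bin index k = f_signal / resolution = 625/8 / 625/8 = 1
The signal frequency 625/8 Hz falls in DFT bin k = 1.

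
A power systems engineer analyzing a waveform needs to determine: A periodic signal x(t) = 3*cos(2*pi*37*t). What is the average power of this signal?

Average power of A*cos(wt) is A^2/2.
P = 3^2 / 2 = 9/2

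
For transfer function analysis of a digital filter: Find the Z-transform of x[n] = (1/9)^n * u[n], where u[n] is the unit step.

The Z-transform of a^n * u[n] is z/(z-a) for |z| > |a|.
Here a = 1/9, so X(z) = z/(z - (1/9)) = 9z/(9z - 1)
ROC: |z| > 1/9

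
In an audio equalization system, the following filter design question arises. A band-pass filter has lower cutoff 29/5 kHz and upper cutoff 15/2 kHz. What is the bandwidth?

Bandwidth = f_high - f_low
= 15/2 kHz - 29/5 kHz = 17/10 kHz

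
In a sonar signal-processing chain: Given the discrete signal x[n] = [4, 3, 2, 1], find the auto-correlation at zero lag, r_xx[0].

The auto-correlation at zero lag r_xx[0] equals the signal energy.
r_xx[0] = sum of x[n]^2 = 4^2 + 3^2 + 2^2 + 1^2
= 16 + 9 + 4 + 1 = 30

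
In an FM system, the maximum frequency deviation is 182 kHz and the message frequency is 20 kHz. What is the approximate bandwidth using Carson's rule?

Carson's rule: BW = 2*(delta_f + f_m)
= 2*(182 + 20) kHz = 404 kHz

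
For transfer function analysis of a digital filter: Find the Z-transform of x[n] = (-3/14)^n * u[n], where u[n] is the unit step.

The Z-transform of a^n * u[n] is z/(z-a) for |z| > |a|.
Here a = -3/14, so X(z) = z/(z - (-3/14)) = 14z/(14z + 3)
ROC: |z| > 3/14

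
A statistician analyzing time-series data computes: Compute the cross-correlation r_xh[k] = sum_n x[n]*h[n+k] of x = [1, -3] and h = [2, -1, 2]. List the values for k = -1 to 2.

Both sequences indexed from 0 and zero outside their support.
Lags with overlap: k = -1 to 2.
  r_xh[-1] = x[1]*h[0] = -6
  r_xh[0] = x[0]*h[0] + x[1]*h[1] = 5
  r_xh[1] = x[0]*h[1] + x[1]*h[2] = -7
  r_xh[2] = x[0]*h[2] = 2
r_xh = [-6, 5, -7, 2] (for k = -1, ..., 2)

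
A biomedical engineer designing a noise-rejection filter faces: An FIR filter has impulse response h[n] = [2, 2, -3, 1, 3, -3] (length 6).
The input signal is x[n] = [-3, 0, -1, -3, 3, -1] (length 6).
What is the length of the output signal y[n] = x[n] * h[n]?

For linear convolution, the output length is:
len(y) = len(x) + len(h) - 1 = 6 + 6 - 1 = 11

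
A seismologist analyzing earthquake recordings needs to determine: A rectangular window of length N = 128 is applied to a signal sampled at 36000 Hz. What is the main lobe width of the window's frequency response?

For a rectangular window of length N,
the main lobe width in frequency is 2*f_s/N.
= 2*36000/128 = 1125/2 Hz
This determines the minimum frequency separation for resolving two sinusoids.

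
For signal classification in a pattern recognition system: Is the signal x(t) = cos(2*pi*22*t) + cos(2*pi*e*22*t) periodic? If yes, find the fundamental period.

f1 = 22 Hz, f2 = 22*e Hz
Ratio f2/f1 = e, which is irrational.
Since the frequency ratio is irrational, no common period exists.
The signal is not periodic.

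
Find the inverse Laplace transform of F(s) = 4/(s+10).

Standard pair: k/(s+a) <-> k*e^(-at)*u(t)
With k=4, a=10: f(t) = 4*e^(-10t)*u(t)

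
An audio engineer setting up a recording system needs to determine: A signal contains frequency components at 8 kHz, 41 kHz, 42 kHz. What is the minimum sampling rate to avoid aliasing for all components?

The highest frequency component is f_max = 42 kHz.
Nyquist rate = 2 * f_max = 2 * 42 kHz = 84 kHz.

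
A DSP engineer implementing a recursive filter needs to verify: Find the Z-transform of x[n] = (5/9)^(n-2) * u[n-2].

Time-shifting property: if X(z) = Z{x[n]}, then Z{x[n-d]} = z^(-d) * X(z)
X(z) = z/(z - 5/9) for x[n] = (5/9)^n * u[n]
Z{x[n-2]} = z^(-2) * z/(z - 5/9) = z^(-1)/(z - 5/9)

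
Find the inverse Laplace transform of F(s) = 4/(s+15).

Standard pair: k/(s+a) <-> k*e^(-at)*u(t)
With k=4, a=15: f(t) = 4*e^(-15t)*u(t)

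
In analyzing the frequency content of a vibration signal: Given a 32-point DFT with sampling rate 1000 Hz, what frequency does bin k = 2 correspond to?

The frequency of DFT bin k is: f_k = k * f_s / N
f_2 = 2 * 1000 / 32 = 125/2 Hz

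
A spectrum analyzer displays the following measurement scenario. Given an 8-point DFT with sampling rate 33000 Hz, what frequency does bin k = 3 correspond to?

The frequency of DFT bin k is: f_k = k * f_s / N
f_3 = 3 * 33000 / 8 = 12375 Hz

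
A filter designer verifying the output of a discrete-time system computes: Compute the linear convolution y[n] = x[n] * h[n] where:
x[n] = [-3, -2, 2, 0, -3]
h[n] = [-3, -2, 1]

y[n] = sum_k x[k]*h[n-k]. Output length = len(x) + len(h) - 1 = 5 + 3 - 1 = 7.
y[0] = -3*-3 = 9
y[1] = -2*-3 + -3*-2 = 12
y[2] = 2*-3 + -2*-2 + -3*1 = -5
y[3] = 0*-3 + 2*-2 + -2*1 = -6
y[4] = -3*-3 + 0*-2 + 2*1 = 11
y[5] = -3*-2 + 0*1 = 6
y[6] = -3*1 = -3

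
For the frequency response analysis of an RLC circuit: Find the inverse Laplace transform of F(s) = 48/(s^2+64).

Standard pair: w/(s^2+w^2) <-> sin(wt)*u(t)
Recognize w^2 = 64, so w = 8; numerator 48 = 6*8.
f(t) = 6*sin(8t)*u(t)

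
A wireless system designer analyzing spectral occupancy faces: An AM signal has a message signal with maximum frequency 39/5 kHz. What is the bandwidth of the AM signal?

In AM (double-sideband), the bandwidth is twice the message frequency.
BW = 2 * f_m = 2 * 39/5 kHz = 78/5 kHz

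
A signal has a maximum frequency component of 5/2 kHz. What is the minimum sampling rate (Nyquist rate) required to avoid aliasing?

By the Nyquist-Shannon sampling theorem,
the minimum sampling rate (Nyquist rate) must be at least 2 * f_max.
Nyquist rate = 2 * 5/2 kHz = 5 kHz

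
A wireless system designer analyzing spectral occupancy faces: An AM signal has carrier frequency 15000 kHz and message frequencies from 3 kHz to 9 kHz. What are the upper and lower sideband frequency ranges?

Upper sideband (USB) = fc + [fm_low, fm_high] = 15000 + [3, 9] = [15003, 15009] kHz
Lower sideband (LSB) = fc - [fm_high, fm_low] = 15000 - [9, 3] = [14991, 14997] kHz
Total occupied spectrum: 14991 kHz to 15009 kHz (plus carrier at 15000 kHz)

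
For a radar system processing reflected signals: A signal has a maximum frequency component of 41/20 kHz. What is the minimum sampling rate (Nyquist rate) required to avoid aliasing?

By the Nyquist-Shannon sampling theorem,
the minimum sampling rate (Nyquist rate) must be at least 2 * f_max.
Nyquist rate = 2 * 41/20 kHz = 41/10 kHz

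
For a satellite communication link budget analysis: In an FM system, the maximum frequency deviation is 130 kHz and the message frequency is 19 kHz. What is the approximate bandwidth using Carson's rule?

Carson's rule: BW = 2*(delta_f + f_m)
= 2*(130 + 19) kHz = 298 kHz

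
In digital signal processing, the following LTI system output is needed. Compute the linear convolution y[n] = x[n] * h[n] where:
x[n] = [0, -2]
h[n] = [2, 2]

y[n] = sum_k x[k]*h[n-k]. Output length = len(x) + len(h) - 1 = 2 + 2 - 1 = 3.
y[0] = 0*2 = 0
y[1] = -2*2 + 0*2 = -4
y[2] = -2*2 = -4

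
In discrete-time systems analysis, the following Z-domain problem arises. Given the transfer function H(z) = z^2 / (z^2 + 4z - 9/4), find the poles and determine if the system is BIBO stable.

Poles are roots of the denominator: z^2 + 4z - 9/4 = 0.
Quadratic formula: z = [-(4) +/- sqrt((4)^2 - 4*(-9/4))] / 2
Discriminant = 16 + 9 = 25; sqrt = 5.
z = (-4 +/- 5) / 2 => z = 1/2 or z = -9/2.
|p1| = 9/2, |p2| = 1/2.
For BIBO stability, all poles must lie inside the unit circle (|p| < 1).
System is UNSTABLE since at least one |p| >= 1.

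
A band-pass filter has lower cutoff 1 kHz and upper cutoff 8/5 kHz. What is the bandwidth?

Bandwidth = f_high - f_low
= 8/5 kHz - 1 kHz = 3/5 kHz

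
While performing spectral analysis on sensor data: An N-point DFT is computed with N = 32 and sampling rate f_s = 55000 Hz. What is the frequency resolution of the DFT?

DFT frequency resolution = f_s / N
= 55000 / 32 = 6875/4 Hz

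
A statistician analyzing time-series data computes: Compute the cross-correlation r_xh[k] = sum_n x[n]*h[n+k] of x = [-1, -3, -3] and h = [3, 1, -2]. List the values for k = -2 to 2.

Both sequences indexed from 0 and zero outside their support.
Lags with overlap: k = -2 to 2.
  r_xh[-2] = x[2]*h[0] = -9
  r_xh[-1] = x[1]*h[0] + x[2]*h[1] = -12
  r_xh[0] = x[0]*h[0] + x[1]*h[1] + x[2]*h[2] = 0
  r_xh[1] = x[0]*h[1] + x[1]*h[2] = 5
  r_xh[2] = x[0]*h[2] = 2
r_xh = [-9, -12, 0, 5, 2] (for k = -2, ..., 2)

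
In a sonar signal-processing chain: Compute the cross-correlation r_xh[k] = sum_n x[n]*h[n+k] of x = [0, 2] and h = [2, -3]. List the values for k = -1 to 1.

Both sequences indexed from 0 and zero outside their support.
Lags with overlap: k = -1 to 1.
  r_xh[-1] = x[1]*h[0] = 4
  r_xh[0] = x[0]*h[0] + x[1]*h[1] = -6
  r_xh[1] = x[0]*h[1] = 0
r_xh = [4, -6, 0] (for k = -1, ..., 1)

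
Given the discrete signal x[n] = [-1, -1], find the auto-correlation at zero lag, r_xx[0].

The auto-correlation at zero lag r_xx[0] equals the signal energy.
r_xx[0] = sum of x[n]^2 = (-1)^2 + (-1)^2
= 1 + 1 = 2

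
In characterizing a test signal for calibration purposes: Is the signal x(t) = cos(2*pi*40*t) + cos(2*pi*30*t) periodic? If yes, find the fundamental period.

f1 = 40 Hz, f2 = 30 Hz
Period T1 = 1/40, T2 = 1/30
Ratio T1/T2 = 30/40, which is rational.
The signal is periodic with fundamental period T = 1/GCD(40,30) = 1/10 s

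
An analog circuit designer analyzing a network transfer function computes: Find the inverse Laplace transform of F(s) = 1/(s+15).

Standard pair: k/(s+a) <-> k*e^(-at)*u(t)
With k=1, a=15: f(t) = e^(-15t)*u(t)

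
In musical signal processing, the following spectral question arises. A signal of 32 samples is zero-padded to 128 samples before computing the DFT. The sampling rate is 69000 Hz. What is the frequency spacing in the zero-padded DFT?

Original DFT: N = 32, resolution = f_s/N = 69000/32 = 8625/4 Hz
Zero-padded DFT: N = 128, resolution = f_s/N = 69000/128 = 8625/16 Hz
Zero-padding interpolates the spectrum (finer frequency grid)
but does NOT improve the true spectral resolution (ability to resolve close frequencies).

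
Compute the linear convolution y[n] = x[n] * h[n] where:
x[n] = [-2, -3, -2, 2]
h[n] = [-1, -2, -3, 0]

y[n] = sum_k x[k]*h[n-k]. Output length = len(x) + len(h) - 1 = 4 + 4 - 1 = 7.
y[0] = -2*-1 = 2
y[1] = -3*-1 + -2*-2 = 7
y[2] = -2*-1 + -3*-2 + -2*-3 = 14
y[3] = 2*-1 + -2*-2 + -3*-3 + -2*0 = 11
y[4] = 2*-2 + -2*-3 + -3*0 = 2
y[5] = 2*-3 + -2*0 = -6
y[6] = 2*0 = 0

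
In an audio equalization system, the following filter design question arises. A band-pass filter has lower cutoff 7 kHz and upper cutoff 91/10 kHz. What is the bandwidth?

Bandwidth = f_high - f_low
= 91/10 kHz - 7 kHz = 21/10 kHz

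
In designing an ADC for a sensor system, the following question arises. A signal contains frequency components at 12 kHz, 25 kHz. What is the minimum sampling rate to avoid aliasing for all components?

The highest frequency component is f_max = 25 kHz.
Nyquist rate = 2 * f_max = 2 * 25 kHz = 50 kHz.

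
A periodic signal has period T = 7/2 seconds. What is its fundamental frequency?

The fundamental frequency is the reciprocal of the period.
f = 1/T = 1/(7/2) = 2/7 Hz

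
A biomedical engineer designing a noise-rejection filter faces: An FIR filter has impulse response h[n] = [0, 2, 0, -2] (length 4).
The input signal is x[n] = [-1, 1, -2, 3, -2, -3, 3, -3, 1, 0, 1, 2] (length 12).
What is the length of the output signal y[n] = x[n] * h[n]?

For linear convolution, the output length is:
len(y) = len(x) + len(h) - 1 = 12 + 4 - 1 = 15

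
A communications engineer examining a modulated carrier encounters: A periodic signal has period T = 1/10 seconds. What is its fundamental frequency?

The fundamental frequency is the reciprocal of the period.
f = 1/T = 1/(1/10) = 10 Hz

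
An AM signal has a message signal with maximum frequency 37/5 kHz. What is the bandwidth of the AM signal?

In AM (double-sideband), the bandwidth is twice the message frequency.
BW = 2 * f_m = 2 * 37/5 kHz = 74/5 kHz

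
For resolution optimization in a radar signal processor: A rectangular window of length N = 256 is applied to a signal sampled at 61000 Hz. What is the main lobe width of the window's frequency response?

For a rectangular window of length N,
the main lobe width in frequency is 2*f_s/N.
= 2*61000/256 = 7625/16 Hz
This determines the minimum frequency separation for resolving two sinusoids.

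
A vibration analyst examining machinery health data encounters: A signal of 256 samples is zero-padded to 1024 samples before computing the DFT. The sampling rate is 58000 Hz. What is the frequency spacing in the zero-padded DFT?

Original DFT: N = 256, resolution = f_s/N = 58000/256 = 3625/16 Hz
Zero-padded DFT: N = 1024, resolution = f_s/N = 58000/1024 = 3625/64 Hz
Zero-padding interpolates the spectrum (finer frequency grid)
but does NOT improve the true spectral resolution (ability to resolve close frequencies).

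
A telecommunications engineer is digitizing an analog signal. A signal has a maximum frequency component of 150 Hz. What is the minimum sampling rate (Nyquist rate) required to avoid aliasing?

By the Nyquist-Shannon sampling theorem,
the minimum sampling rate (Nyquist rate) must be at least 2 * f_max.
Nyquist rate = 2 * 150 Hz = 300 Hz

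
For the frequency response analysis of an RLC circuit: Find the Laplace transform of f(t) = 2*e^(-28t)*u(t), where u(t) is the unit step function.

Standard Laplace transform pair:
e^(-at)*u(t) <-> 1/(s+a)
With a = 28: L{2*e^(-28t)*u(t)} = 2/(s+28), ROC: Re(s) > -28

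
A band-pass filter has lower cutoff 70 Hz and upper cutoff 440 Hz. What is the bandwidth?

Bandwidth = f_high - f_low
= 440 Hz - 70 Hz = 370 Hz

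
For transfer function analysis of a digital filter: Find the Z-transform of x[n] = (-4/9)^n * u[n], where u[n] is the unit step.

The Z-transform of a^n * u[n] is z/(z-a) for |z| > |a|.
Here a = -4/9, so X(z) = z/(z - (-4/9)) = 9z/(9z + 4)
ROC: |z| > 4/9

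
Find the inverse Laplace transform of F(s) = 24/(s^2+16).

Standard pair: w/(s^2+w^2) <-> sin(wt)*u(t)
Recognize w^2 = 16, so w = 4; numerator 24 = 6*4.
f(t) = 6*sin(4t)*u(t)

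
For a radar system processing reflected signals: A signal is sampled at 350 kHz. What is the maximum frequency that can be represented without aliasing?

The maximum frequency that can be represented without aliasing
is the Nyquist frequency: f_max = f_s / 2 = 350 kHz / 2 = 175 kHz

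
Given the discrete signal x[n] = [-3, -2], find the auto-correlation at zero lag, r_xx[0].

The auto-correlation at zero lag r_xx[0] equals the signal energy.
r_xx[0] = sum of x[n]^2 = (-3)^2 + (-2)^2
= 9 + 4 = 13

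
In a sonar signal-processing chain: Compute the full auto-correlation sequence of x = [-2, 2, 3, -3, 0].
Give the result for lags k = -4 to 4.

r_xx[k] = sum_m x[m]*x[m+k], indexed from 0, for k = -4 to 4:
  r_xx[-4] = x[4]*x[0] = 0
  r_xx[-3] = x[3]*x[0] + x[4]*x[1] = 6
  r_xx[-2] = x[2]*x[0] + x[3]*x[1] + x[4]*x[2] = -12
  r_xx[-1] = x[1]*x[0] + x[2]*x[1] + x[3]*x[2] + x[4]*x[3] = -7
  r_xx[0] = x[0]*x[0] + x[1]*x[1] + x[2]*x[2] + x[3]*x[3] + x[4]*x[4] = 26
  r_xx[1] = x[0]*x[1] + x[1]*x[2] + x[2]*x[3] + x[3]*x[4] = -7
  r_xx[2] = x[0]*x[2] + x[1]*x[3] + x[2]*x[4] = -12
  r_xx[3] = x[0]*x[3] + x[1]*x[4] = 6
  r_xx[4] = x[0]*x[4] = 0
r_xx = [0, 6, -12, -7, 26, -7, -12, 6, 0]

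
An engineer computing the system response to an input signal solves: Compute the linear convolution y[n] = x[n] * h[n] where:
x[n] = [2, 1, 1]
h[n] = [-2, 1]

y[n] = sum_k x[k]*h[n-k]. Output length = len(x) + len(h) - 1 = 3 + 2 - 1 = 4.
y[0] = 2*-2 = -4
y[1] = 1*-2 + 2*1 = 0
y[2] = 1*-2 + 1*1 = -1
y[3] = 1*1 = 1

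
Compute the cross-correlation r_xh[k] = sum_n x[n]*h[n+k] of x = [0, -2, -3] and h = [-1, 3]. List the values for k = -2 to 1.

Both sequences indexed from 0 and zero outside their support.
Lags with overlap: k = -2 to 1.
  r_xh[-2] = x[2]*h[0] = 3
  r_xh[-1] = x[1]*h[0] + x[2]*h[1] = -7
  r_xh[0] = x[0]*h[0] + x[1]*h[1] = -6
  r_xh[1] = x[0]*h[1] = 0
r_xh = [3, -7, -6, 0] (for k = -2, ..., 1)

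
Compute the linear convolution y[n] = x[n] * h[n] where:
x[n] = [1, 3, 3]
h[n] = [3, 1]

y[n] = sum_k x[k]*h[n-k]. Output length = len(x) + len(h) - 1 = 3 + 2 - 1 = 4.
y[0] = 1*3 = 3
y[1] = 3*3 + 1*1 = 10
y[2] = 3*3 + 3*1 = 12
y[3] = 3*1 = 3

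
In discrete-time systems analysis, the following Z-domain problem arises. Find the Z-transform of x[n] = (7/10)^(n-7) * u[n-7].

Time-shifting property: if X(z) = Z{x[n]}, then Z{x[n-d]} = z^(-d) * X(z)
X(z) = z/(z - 7/10) for x[n] = (7/10)^n * u[n]
Z{x[n-7]} = z^(-7) * z/(z - 7/10) = z^(-6)/(z - 7/10)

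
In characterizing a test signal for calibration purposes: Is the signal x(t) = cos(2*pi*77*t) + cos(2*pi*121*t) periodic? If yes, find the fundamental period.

f1 = 77 Hz, f2 = 121 Hz
Period T1 = 1/77, T2 = 1/121
Ratio T1/T2 = 121/77, which is rational.
The signal is periodic with fundamental period T = 1/GCD(77,121) = 1/11 s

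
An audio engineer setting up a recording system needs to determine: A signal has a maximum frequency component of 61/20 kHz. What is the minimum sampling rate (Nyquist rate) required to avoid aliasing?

By the Nyquist-Shannon sampling theorem,
the minimum sampling rate (Nyquist rate) must be at least 2 * f_max.
Nyquist rate = 2 * 61/20 kHz = 61/10 kHz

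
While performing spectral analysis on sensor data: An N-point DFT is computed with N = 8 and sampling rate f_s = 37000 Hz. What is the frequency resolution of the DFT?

DFT frequency resolution = f_s / N
= 37000 / 8 = 4625 Hz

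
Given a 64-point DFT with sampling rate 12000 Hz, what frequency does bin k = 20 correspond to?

The frequency of DFT bin k is: f_k = k * f_s / N
f_20 = 20 * 12000 / 64 = 3750 Hz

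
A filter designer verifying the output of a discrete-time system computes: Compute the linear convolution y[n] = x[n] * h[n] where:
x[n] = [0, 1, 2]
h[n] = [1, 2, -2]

y[n] = sum_k x[k]*h[n-k]. Output length = len(x) + len(h) - 1 = 3 + 3 - 1 = 5.
y[0] = 0*1 = 0
y[1] = 1*1 + 0*2 = 1
y[2] = 2*1 + 1*2 + 0*-2 = 4
y[3] = 2*2 + 1*-2 = 2
y[4] = 2*-2 = -4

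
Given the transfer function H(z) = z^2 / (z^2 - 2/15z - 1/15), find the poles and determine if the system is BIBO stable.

Poles are roots of the denominator: z^2 - 2/15z - 1/15 = 0.
Quadratic formula: z = [-(-2/15) +/- sqrt((-2/15)^2 - 4*(-1/15))] / 2
Discriminant = 4/225 + 4/15 = 64/225; sqrt = 8/15.
z = (2/15 +/- 8/15) / 2 => z = 1/3 or z = -1/5.
|p1| = 1/5, |p2| = 1/3.
For BIBO stability, all poles must lie inside the unit circle (|p| < 1).
System is STABLE since both |p| < 1.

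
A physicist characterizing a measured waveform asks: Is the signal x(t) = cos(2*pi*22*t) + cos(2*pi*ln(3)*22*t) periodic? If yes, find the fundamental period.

f1 = 22 Hz, f2 = 22*ln(3) Hz
Ratio f2/f1 = ln(3), which is irrational.
Since the frequency ratio is irrational, no common period exists.
The signal is not periodic.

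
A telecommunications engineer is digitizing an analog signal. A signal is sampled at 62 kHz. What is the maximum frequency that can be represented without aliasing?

The maximum frequency that can be represented without aliasing
is the Nyquist frequency: f_max = f_s / 2 = 62 kHz / 2 = 31 kHz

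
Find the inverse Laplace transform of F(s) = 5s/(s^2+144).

Standard pair: s/(s^2+w^2) <-> cos(wt)*u(t)
With k=5, w=12: f(t) = 5*cos(12t)*u(t)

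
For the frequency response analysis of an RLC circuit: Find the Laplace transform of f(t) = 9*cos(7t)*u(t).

Standard pair: cos(wt)*u(t) <-> s/(s^2+w^2)
With w = 7: L{9*cos(7t)*u(t)} = 9s/(s^2+49)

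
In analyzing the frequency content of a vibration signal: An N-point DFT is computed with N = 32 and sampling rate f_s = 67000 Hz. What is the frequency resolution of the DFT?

DFT frequency resolution = f_s / N
= 67000 / 32 = 8375/4 Hz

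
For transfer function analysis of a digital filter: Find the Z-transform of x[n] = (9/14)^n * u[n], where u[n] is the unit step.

The Z-transform of a^n * u[n] is z/(z-a) for |z| > |a|.
Here a = 9/14, so X(z) = z/(z - (9/14)) = 14z/(14z - 9)
ROC: |z| > 9/14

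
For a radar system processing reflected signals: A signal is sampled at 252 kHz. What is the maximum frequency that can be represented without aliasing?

The maximum frequency that can be represented without aliasing
is the Nyquist frequency: f_max = f_s / 2 = 252 kHz / 2 = 126 kHz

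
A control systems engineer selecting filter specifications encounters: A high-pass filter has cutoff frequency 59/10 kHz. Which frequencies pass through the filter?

A high-pass filter passes all frequencies above the cutoff frequency 59/10 kHz and attenuates lower frequencies.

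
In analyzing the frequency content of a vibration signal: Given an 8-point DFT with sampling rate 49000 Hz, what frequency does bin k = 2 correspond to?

The frequency of DFT bin k is: f_k = k * f_s / N
f_2 = 2 * 49000 / 8 = 12250 Hz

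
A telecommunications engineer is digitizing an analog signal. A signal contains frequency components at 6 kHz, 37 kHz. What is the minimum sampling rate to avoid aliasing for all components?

The highest frequency component is f_max = 37 kHz.
Nyquist rate = 2 * f_max = 2 * 37 kHz = 74 kHz.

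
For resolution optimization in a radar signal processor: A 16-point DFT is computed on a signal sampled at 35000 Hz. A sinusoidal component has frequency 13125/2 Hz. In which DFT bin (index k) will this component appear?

DFT frequency resolution = f_s/N = 35000/16 = 4375/2 Hz
Bin index k = f_signal / resolution = 13125/2 / 4375/2 = 3
The signal frequency 13125/2 Hz falls in DFT bin k = 3.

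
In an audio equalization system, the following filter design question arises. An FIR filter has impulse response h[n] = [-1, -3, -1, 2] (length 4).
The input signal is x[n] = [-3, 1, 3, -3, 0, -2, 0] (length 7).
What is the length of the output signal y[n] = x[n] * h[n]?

For linear convolution, the output length is:
len(y) = len(x) + len(h) - 1 = 7 + 4 - 1 = 10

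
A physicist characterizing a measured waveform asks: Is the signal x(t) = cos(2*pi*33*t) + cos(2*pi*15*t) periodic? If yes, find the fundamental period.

f1 = 33 Hz, f2 = 15 Hz
Period T1 = 1/33, T2 = 1/15
Ratio T1/T2 = 15/33, which is rational.
The signal is periodic with fundamental period T = 1/GCD(33,15) = 1/3 s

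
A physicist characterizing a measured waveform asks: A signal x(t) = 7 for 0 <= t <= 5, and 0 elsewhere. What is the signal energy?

Energy = integral of |x(t)|^2 dt over the signal duration
= 7^2 * 5 = 49 * 5 = 245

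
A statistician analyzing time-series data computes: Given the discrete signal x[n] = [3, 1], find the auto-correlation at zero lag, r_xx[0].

The auto-correlation at zero lag r_xx[0] equals the signal energy.
r_xx[0] = sum of x[n]^2 = 3^2 + 1^2
= 9 + 1 = 10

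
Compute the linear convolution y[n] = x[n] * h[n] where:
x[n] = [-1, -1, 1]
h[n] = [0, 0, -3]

y[n] = sum_k x[k]*h[n-k]. Output length = len(x) + len(h) - 1 = 3 + 3 - 1 = 5.
y[0] = -1*0 = 0
y[1] = -1*0 + -1*0 = 0
y[2] = 1*0 + -1*0 + -1*-3 = 3
y[3] = 1*0 + -1*-3 = 3
y[4] = 1*-3 = -3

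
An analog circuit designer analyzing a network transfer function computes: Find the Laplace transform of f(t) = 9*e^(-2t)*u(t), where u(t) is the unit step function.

Standard Laplace transform pair:
e^(-at)*u(t) <-> 1/(s+a)
With a = 2: L{9*e^(-2t)*u(t)} = 9/(s+2), ROC: Re(s) > -2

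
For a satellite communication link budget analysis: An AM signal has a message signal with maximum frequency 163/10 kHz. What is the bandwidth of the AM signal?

In AM (double-sideband), the bandwidth is twice the message frequency.
BW = 2 * f_m = 2 * 163/10 kHz = 163/5 kHz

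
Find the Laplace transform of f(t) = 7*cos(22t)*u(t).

Standard pair: cos(wt)*u(t) <-> s/(s^2+w^2)
With w = 22: L{7*cos(22t)*u(t)} = 7s/(s^2+484)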